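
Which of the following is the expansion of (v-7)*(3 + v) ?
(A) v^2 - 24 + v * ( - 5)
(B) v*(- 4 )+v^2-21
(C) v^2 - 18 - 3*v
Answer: B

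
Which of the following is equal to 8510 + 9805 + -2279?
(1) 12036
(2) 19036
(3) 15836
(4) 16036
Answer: 4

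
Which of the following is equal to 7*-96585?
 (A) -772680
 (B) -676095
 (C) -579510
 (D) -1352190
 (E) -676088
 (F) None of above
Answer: B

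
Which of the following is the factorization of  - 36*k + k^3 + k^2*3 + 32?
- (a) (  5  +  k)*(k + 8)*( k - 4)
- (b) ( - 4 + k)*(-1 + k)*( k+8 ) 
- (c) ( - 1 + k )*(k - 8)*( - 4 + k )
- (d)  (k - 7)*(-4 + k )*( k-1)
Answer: b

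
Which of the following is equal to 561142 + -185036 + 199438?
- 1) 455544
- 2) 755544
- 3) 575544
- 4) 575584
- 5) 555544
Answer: 3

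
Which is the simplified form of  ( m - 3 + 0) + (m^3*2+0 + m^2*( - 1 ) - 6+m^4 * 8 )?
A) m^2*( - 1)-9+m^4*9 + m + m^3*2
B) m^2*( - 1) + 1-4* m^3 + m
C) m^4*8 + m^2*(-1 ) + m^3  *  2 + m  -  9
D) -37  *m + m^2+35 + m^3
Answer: C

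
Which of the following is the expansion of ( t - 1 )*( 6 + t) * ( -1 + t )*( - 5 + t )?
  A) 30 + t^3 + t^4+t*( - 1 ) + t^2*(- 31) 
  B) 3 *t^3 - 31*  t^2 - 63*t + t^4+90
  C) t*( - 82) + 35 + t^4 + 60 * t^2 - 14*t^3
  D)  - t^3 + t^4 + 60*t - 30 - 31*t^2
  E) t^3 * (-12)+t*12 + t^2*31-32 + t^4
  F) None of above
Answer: F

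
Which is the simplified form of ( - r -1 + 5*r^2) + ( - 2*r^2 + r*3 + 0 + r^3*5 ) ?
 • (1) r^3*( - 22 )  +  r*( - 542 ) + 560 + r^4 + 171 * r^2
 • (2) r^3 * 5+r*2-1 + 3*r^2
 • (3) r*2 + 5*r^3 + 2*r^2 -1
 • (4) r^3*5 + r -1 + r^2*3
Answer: 2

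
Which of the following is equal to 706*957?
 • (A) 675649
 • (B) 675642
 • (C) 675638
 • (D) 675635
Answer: B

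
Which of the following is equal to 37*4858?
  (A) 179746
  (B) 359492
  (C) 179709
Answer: A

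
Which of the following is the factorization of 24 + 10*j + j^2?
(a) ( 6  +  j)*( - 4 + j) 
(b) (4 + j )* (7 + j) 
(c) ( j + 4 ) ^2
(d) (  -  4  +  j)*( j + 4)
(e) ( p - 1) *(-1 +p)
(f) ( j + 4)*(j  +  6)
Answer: f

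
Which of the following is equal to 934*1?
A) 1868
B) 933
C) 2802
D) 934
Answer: D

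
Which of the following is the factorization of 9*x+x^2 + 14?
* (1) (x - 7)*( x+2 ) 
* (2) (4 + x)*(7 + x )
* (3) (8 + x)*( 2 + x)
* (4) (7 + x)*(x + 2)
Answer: 4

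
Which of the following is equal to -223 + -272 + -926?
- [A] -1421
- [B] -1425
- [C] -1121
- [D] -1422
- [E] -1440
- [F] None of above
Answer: A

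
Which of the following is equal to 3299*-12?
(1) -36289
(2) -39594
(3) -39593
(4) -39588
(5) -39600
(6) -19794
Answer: 4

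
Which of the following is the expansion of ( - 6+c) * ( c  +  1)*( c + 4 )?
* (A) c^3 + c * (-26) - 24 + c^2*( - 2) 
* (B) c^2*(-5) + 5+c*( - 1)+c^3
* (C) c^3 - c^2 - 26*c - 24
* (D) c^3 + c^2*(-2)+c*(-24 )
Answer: C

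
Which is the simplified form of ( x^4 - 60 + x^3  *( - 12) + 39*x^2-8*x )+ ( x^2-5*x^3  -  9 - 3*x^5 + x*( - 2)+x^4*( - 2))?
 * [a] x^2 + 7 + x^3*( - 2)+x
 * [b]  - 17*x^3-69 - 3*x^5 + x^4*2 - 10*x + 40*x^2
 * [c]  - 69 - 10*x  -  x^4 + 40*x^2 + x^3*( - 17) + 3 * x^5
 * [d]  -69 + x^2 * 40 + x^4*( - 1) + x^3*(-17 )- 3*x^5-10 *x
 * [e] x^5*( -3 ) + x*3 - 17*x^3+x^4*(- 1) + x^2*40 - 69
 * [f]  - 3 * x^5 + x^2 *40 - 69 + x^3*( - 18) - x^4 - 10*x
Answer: d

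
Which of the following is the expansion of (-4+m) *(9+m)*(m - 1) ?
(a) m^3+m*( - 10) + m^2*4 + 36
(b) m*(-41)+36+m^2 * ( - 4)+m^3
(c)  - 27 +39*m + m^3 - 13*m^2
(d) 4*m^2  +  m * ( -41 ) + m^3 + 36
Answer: d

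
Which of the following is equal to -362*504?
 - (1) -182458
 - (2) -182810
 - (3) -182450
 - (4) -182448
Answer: 4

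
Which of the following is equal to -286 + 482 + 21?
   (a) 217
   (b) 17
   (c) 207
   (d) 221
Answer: a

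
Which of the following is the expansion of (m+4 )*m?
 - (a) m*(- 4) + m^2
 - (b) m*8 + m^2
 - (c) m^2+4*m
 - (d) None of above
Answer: c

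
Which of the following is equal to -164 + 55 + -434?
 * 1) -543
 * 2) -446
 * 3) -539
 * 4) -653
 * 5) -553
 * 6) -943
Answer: 1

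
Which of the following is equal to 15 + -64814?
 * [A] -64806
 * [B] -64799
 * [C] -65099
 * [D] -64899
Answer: B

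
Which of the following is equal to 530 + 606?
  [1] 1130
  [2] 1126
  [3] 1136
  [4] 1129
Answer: 3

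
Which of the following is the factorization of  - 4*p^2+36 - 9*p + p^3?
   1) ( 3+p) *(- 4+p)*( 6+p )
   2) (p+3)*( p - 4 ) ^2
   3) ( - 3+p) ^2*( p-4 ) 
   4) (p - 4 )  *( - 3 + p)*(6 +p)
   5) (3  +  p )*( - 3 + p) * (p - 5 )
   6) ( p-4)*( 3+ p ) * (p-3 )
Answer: 6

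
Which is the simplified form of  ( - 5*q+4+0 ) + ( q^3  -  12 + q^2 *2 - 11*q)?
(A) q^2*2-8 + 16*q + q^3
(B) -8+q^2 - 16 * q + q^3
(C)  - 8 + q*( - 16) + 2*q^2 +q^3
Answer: C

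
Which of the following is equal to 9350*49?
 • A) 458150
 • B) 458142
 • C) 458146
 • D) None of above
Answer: A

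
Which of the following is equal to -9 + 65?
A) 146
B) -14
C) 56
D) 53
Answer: C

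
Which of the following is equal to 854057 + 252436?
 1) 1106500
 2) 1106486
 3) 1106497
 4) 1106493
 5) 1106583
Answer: 4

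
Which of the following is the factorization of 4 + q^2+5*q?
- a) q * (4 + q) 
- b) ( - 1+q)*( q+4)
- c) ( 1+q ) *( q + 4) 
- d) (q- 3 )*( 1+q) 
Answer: c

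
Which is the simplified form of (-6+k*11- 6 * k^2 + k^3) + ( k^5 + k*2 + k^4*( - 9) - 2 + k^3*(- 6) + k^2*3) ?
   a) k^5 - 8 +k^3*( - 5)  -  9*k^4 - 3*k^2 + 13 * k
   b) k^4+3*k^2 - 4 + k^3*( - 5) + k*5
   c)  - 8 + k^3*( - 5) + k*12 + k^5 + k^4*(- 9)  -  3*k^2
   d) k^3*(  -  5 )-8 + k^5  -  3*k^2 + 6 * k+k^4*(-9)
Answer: a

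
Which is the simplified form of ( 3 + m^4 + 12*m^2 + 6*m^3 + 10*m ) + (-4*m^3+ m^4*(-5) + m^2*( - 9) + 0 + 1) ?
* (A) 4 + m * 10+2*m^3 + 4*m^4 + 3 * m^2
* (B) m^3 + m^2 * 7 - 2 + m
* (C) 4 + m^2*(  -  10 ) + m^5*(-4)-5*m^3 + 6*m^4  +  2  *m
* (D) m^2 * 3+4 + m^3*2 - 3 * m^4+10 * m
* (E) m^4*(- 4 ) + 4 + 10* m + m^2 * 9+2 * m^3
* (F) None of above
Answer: F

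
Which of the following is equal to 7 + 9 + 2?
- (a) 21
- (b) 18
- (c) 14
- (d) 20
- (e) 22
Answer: b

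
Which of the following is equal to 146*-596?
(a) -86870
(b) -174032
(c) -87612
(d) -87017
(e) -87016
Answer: e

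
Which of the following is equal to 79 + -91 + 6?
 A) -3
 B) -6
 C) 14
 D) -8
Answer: B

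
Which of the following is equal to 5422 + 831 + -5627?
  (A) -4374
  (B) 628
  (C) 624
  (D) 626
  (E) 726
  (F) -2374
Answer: D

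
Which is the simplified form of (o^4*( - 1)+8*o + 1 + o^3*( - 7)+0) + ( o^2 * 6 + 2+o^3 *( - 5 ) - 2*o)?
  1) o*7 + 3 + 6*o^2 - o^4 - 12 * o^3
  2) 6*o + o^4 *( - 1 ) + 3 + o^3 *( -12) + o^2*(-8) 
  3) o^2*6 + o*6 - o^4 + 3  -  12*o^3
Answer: 3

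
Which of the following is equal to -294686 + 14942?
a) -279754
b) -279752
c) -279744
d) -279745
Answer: c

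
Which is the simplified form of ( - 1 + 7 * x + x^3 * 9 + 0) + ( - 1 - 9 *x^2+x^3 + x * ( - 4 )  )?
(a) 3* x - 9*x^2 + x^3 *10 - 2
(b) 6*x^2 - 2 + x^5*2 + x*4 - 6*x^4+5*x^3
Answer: a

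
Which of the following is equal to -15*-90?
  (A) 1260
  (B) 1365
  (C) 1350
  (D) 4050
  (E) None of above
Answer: C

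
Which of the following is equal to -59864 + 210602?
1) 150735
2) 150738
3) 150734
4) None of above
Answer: 2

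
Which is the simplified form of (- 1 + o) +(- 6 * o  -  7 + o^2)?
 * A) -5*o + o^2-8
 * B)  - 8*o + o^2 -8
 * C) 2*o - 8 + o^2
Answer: A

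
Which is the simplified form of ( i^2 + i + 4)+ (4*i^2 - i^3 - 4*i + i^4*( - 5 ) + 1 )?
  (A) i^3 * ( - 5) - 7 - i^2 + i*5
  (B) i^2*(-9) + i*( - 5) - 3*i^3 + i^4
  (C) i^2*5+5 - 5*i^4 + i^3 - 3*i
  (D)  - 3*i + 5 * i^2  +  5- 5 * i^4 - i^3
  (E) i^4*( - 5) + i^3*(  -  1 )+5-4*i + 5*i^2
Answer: D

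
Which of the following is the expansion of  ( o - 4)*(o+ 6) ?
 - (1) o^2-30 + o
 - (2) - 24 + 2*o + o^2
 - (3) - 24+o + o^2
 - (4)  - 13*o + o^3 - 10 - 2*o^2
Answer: 2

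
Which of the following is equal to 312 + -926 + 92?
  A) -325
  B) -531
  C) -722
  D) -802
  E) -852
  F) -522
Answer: F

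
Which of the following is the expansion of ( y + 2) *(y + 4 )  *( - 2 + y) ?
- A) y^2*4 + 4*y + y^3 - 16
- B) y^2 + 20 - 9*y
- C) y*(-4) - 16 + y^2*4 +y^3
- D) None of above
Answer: C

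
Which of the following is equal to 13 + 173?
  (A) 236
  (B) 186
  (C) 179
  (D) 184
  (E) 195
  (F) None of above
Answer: B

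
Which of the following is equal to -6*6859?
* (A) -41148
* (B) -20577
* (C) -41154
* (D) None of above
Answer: C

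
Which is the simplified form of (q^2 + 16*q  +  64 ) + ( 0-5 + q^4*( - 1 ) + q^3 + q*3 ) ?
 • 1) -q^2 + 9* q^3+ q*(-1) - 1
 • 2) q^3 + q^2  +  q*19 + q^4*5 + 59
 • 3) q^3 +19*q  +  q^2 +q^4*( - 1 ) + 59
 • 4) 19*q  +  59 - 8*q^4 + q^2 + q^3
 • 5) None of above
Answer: 3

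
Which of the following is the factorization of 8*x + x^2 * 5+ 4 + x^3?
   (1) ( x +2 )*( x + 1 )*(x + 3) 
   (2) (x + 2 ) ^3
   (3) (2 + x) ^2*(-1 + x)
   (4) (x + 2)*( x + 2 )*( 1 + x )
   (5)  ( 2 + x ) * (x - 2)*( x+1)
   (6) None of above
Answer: 4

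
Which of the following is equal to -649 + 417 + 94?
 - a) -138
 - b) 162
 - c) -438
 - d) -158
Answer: a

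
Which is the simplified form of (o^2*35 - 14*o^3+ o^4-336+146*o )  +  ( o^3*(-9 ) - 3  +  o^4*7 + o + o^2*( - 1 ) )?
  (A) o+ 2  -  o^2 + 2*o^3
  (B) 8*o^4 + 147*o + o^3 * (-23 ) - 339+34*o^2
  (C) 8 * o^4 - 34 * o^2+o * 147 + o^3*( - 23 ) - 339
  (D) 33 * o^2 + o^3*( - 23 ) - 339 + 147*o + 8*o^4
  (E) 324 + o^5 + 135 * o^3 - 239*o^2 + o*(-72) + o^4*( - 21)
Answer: B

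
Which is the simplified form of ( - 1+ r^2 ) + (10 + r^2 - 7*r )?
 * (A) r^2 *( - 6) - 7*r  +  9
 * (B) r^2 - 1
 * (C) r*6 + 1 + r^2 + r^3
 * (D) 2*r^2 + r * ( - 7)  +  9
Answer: D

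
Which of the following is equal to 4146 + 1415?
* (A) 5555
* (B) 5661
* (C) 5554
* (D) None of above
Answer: D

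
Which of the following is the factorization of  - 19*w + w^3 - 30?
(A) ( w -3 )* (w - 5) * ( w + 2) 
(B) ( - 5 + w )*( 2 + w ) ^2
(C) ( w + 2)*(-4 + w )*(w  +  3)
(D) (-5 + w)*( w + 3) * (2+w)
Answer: D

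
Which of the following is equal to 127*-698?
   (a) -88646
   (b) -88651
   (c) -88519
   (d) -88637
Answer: a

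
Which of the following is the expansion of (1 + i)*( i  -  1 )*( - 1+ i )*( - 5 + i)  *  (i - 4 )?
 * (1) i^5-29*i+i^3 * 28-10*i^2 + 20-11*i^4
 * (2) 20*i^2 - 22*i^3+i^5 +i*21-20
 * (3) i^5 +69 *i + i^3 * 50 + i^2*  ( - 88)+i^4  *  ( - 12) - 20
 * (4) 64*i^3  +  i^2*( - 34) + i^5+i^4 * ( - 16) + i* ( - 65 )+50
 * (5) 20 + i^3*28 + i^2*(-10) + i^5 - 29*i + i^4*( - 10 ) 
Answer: 5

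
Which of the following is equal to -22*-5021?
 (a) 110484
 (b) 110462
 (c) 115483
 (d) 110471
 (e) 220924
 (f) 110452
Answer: b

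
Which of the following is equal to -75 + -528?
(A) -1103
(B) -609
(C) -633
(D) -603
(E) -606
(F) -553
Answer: D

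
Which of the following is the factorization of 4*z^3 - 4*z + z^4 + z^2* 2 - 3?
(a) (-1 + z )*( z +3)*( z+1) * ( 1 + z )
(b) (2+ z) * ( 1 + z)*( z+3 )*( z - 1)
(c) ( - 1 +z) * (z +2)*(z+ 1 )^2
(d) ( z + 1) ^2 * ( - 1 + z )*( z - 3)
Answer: a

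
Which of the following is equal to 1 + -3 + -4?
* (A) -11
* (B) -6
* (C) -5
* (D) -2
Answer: B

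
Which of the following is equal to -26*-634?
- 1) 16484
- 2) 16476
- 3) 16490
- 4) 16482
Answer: 1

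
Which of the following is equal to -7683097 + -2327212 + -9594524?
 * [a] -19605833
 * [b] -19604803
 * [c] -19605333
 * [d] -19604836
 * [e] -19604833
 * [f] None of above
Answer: e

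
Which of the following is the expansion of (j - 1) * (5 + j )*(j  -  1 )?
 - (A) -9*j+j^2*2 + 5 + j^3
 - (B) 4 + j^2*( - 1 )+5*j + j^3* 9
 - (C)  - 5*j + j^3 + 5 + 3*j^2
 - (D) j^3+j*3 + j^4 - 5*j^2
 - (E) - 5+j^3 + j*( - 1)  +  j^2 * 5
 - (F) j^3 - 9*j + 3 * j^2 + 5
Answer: F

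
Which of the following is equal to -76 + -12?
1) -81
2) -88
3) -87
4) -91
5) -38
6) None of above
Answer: 2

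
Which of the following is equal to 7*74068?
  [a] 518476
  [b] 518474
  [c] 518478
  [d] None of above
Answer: a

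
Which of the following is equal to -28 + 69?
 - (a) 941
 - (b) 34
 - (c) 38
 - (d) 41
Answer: d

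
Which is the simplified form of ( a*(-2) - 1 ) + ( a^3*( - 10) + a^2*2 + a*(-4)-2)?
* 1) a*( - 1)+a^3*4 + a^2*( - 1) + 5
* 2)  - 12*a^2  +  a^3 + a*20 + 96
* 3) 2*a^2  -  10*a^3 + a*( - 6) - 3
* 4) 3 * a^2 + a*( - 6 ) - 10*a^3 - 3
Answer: 3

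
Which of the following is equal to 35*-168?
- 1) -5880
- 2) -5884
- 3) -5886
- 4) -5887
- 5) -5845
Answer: 1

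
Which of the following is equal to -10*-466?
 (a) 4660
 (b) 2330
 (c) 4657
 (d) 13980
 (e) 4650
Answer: a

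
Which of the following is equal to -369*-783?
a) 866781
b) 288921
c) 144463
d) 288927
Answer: d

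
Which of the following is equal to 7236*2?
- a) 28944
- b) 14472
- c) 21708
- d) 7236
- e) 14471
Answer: b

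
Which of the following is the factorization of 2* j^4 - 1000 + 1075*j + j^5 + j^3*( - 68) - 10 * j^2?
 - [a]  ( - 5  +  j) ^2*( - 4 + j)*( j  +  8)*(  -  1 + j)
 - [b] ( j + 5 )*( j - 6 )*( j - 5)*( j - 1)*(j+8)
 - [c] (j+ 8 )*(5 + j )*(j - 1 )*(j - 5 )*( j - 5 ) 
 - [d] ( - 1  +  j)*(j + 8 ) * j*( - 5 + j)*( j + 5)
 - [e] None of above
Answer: c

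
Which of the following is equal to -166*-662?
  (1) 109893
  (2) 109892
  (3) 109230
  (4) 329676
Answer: 2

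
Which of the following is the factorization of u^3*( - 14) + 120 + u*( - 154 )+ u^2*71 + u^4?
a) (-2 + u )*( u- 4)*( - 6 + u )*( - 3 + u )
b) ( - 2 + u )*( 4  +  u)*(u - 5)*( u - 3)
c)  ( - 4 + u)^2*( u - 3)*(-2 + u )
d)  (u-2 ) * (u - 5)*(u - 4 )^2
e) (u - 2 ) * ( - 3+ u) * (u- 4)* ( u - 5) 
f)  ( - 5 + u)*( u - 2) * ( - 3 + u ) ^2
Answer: e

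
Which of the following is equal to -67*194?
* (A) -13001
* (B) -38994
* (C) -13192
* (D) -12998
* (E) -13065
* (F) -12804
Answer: D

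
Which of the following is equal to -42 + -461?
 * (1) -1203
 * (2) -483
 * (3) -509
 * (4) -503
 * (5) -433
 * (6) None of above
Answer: 4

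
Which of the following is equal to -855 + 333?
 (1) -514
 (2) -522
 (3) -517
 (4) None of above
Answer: 2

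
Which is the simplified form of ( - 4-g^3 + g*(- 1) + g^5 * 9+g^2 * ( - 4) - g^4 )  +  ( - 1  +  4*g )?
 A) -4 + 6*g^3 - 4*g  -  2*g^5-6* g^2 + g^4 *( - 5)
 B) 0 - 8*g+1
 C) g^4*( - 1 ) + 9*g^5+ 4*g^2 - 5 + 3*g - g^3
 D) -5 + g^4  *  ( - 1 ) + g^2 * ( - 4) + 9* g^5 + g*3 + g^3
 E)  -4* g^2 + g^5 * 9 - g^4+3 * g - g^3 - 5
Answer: E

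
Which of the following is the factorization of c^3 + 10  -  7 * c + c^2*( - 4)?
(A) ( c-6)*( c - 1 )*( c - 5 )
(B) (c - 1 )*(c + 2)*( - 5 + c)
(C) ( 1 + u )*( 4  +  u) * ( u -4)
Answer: B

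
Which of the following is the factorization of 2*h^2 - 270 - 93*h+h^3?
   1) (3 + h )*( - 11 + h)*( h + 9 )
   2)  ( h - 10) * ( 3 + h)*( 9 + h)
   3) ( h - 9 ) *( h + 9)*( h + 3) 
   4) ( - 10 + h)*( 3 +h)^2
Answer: 2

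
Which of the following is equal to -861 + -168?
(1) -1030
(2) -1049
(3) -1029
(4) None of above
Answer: 3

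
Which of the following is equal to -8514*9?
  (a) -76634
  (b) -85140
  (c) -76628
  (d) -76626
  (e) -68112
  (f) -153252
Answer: d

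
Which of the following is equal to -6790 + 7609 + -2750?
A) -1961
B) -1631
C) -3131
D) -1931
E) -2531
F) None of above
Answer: D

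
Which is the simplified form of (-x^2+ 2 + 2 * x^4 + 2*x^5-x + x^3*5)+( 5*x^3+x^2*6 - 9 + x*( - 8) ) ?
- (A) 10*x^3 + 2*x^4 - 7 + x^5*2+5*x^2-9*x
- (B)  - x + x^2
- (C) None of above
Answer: A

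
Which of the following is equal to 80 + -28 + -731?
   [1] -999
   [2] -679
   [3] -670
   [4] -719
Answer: 2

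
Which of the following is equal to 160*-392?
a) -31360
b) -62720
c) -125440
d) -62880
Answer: b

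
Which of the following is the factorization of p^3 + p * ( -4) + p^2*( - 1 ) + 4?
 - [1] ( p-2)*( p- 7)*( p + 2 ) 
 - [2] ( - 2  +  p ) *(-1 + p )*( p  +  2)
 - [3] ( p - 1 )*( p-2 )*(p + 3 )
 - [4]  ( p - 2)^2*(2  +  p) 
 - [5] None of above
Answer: 2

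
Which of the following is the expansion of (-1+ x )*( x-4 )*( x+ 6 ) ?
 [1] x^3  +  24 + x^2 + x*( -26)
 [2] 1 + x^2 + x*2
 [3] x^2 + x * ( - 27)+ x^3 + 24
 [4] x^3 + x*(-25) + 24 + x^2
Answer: 1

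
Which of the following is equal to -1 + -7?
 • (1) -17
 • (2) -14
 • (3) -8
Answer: 3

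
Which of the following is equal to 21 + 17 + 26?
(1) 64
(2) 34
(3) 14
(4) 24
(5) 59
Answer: 1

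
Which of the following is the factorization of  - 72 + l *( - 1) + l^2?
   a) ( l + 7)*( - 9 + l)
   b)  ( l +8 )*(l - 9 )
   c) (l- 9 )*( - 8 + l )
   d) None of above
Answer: b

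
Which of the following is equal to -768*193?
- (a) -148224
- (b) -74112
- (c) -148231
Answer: a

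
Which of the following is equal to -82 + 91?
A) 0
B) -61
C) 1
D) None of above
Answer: D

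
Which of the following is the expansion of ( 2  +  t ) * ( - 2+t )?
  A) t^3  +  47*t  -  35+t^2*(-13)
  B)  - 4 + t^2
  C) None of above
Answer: B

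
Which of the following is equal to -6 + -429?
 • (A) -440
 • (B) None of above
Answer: B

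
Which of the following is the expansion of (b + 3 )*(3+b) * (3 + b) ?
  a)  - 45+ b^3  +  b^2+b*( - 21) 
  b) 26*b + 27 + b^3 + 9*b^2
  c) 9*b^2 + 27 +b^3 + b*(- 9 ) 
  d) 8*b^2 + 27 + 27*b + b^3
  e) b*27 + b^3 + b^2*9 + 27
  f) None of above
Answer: e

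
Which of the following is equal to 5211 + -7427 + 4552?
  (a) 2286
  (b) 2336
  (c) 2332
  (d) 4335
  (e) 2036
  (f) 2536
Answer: b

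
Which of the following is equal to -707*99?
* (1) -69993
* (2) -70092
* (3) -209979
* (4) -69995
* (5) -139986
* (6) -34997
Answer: 1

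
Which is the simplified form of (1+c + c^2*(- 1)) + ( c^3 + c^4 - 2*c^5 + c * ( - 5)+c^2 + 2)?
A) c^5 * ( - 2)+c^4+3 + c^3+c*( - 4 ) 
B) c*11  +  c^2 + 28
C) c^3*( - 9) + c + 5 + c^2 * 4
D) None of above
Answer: A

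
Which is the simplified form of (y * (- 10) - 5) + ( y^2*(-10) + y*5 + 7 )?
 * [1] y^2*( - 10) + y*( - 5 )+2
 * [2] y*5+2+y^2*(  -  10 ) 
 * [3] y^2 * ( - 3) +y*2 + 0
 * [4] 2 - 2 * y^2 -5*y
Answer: 1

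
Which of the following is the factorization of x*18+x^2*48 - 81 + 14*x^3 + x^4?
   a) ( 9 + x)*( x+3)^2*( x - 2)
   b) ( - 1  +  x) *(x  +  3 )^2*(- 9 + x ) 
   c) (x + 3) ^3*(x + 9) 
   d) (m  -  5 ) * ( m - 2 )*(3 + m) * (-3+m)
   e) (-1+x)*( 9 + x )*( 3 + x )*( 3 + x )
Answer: e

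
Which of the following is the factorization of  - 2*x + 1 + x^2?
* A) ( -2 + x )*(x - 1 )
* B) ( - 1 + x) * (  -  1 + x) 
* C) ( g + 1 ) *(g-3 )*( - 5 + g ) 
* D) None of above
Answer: B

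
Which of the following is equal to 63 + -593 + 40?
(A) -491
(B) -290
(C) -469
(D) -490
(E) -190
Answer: D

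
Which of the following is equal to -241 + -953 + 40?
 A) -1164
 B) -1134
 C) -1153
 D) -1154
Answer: D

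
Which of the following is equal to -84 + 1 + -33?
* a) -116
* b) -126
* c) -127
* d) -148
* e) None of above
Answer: a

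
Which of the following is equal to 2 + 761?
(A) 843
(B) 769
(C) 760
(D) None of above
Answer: D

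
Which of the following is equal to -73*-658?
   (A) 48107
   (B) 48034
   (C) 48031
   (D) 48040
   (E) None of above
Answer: B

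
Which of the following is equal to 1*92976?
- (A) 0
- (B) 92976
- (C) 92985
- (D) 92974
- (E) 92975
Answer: B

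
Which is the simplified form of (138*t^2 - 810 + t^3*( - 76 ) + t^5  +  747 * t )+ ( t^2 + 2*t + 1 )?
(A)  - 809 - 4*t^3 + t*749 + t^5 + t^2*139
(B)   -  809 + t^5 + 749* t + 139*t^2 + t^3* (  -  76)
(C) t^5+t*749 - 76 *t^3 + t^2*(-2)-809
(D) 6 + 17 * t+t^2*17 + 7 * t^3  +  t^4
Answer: B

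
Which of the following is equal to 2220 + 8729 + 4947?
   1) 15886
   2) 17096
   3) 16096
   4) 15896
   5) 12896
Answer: 4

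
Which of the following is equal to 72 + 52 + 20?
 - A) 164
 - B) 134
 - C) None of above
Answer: C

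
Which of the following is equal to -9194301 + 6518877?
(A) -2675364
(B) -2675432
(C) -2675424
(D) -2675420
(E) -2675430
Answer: C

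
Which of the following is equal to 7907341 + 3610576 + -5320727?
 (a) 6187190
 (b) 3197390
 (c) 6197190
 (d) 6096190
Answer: c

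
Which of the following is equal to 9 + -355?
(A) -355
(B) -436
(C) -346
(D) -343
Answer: C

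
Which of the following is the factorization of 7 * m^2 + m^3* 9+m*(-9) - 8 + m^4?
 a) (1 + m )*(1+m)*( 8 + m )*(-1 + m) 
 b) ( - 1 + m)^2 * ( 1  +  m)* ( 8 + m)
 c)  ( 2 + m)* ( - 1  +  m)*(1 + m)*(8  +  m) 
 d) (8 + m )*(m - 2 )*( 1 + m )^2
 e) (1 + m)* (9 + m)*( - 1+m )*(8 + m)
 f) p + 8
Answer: a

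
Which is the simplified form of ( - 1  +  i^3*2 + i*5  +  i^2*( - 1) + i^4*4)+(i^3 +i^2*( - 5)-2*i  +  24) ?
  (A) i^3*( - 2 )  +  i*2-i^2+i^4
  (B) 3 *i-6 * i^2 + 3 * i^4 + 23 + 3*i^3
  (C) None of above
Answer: C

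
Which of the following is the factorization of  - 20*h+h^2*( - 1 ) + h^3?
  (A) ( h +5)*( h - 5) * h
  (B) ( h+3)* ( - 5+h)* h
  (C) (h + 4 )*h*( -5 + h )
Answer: C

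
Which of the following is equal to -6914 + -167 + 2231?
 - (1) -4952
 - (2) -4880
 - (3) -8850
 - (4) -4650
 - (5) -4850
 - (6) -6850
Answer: 5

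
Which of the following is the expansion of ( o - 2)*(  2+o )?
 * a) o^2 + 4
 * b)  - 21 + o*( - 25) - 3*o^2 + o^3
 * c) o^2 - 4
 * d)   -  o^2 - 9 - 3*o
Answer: c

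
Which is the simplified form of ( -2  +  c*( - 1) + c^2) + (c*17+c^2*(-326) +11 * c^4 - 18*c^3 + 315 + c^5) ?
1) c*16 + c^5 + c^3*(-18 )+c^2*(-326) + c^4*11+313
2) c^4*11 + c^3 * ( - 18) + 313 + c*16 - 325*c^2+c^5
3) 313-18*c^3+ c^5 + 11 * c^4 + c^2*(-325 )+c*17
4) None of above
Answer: 2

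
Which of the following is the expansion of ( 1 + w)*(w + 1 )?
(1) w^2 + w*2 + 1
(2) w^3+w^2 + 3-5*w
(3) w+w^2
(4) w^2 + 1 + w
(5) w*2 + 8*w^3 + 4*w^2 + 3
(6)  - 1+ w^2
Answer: 1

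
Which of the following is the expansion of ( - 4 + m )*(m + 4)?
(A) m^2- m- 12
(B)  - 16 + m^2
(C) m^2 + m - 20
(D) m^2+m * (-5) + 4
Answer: B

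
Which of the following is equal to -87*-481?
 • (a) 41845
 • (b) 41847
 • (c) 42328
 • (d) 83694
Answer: b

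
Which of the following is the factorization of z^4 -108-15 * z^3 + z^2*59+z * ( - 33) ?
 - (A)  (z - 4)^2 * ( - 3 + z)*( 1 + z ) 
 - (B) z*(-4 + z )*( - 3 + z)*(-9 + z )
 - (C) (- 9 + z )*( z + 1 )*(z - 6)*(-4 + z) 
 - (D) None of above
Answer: D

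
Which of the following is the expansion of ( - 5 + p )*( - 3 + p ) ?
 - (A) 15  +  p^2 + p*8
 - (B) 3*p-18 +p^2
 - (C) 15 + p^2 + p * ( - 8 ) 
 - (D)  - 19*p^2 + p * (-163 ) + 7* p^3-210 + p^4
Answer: C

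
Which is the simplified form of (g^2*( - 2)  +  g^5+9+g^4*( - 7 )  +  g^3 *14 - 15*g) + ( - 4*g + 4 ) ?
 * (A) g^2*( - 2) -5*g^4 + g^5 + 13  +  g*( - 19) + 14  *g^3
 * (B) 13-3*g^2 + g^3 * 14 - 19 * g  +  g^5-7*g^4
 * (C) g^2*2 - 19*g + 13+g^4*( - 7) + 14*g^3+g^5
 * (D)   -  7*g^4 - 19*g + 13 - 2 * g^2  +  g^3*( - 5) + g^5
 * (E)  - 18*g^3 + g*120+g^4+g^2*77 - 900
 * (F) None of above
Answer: F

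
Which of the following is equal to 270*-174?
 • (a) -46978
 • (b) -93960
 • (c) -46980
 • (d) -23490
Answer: c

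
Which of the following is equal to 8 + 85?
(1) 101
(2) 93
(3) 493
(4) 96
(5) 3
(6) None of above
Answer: 2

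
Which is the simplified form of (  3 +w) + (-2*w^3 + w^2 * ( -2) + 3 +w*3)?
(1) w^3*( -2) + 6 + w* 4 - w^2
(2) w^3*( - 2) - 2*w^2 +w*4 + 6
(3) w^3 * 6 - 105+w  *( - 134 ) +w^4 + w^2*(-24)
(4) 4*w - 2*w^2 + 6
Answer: 2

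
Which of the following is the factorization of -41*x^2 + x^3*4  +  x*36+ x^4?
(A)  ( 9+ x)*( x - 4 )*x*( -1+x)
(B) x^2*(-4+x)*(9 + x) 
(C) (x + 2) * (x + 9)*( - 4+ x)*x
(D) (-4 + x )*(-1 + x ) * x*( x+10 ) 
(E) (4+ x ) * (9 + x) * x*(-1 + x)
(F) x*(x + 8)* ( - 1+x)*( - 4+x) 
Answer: A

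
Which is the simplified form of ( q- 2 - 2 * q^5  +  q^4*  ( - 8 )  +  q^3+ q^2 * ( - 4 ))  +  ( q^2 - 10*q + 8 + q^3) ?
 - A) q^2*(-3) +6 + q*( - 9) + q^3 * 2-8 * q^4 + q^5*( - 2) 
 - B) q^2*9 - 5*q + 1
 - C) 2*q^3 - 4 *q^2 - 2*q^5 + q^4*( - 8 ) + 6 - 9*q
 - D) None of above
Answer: A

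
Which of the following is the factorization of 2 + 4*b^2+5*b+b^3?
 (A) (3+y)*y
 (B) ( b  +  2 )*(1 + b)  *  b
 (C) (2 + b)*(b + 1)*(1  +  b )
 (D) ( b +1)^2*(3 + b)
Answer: C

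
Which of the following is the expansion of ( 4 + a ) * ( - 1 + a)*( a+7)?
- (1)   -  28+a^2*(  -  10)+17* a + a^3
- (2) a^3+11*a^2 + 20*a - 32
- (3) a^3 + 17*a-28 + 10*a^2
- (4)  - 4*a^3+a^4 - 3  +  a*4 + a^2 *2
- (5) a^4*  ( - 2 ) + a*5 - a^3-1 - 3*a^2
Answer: 3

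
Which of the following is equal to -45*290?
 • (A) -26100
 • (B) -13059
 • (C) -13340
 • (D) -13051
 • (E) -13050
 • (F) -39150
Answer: E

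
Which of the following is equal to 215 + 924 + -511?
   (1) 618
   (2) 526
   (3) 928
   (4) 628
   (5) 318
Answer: 4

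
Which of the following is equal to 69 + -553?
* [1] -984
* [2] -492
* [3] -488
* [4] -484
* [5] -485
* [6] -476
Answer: 4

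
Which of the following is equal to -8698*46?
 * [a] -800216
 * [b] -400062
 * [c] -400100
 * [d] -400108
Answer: d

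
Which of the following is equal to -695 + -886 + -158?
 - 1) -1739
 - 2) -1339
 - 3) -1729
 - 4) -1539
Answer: 1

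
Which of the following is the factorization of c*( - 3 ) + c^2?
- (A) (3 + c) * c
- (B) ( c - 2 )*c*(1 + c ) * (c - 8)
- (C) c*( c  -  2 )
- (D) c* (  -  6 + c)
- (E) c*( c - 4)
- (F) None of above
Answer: F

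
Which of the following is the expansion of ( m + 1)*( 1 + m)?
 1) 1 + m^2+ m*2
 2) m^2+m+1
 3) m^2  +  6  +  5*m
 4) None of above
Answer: 1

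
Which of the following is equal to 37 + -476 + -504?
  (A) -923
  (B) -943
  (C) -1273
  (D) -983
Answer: B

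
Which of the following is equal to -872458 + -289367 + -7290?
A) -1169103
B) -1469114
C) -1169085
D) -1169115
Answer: D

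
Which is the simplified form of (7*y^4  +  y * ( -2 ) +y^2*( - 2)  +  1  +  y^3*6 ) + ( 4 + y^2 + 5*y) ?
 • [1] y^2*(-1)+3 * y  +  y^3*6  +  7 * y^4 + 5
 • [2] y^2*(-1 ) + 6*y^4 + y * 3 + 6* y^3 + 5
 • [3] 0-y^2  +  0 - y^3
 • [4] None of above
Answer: 1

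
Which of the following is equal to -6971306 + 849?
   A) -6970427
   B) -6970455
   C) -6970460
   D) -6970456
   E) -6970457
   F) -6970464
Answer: E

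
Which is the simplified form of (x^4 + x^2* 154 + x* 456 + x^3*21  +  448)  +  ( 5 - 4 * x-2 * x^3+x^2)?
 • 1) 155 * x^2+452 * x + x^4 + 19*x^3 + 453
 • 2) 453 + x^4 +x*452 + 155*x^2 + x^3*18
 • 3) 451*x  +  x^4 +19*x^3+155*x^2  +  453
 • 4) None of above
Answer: 1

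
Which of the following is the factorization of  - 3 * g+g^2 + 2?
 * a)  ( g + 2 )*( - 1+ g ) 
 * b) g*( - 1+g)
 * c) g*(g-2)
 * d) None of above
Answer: d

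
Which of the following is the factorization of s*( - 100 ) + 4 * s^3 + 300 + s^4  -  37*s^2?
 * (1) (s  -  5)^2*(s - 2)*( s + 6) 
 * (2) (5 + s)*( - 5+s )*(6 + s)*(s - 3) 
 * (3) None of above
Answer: 3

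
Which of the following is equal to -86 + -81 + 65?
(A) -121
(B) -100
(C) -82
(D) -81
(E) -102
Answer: E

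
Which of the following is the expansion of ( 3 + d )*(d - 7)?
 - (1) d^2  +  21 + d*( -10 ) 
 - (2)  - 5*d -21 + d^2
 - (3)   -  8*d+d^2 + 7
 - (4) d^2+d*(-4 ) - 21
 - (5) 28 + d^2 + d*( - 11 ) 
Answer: 4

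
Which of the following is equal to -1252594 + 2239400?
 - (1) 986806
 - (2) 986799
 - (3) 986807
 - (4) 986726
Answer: 1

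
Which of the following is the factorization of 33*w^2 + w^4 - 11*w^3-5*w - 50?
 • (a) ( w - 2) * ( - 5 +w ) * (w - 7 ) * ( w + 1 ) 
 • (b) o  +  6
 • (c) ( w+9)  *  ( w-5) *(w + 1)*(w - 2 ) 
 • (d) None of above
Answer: d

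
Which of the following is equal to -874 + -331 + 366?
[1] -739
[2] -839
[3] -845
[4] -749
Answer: 2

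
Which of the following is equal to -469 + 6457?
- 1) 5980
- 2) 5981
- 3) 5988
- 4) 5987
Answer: 3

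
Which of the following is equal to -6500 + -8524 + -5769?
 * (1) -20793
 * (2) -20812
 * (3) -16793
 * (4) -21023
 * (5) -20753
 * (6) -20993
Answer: 1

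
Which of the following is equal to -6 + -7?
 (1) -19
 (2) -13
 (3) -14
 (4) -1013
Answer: 2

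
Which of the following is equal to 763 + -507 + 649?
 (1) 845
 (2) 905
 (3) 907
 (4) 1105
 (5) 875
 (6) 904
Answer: 2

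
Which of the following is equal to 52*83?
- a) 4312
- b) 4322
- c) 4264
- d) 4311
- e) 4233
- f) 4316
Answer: f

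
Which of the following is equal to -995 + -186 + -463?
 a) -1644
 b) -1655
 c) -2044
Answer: a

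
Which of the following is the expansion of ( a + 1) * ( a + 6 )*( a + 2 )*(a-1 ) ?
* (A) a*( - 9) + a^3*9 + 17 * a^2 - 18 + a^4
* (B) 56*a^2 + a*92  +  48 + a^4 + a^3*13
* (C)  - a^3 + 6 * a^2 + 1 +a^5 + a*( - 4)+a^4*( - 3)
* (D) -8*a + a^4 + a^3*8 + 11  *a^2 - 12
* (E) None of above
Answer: D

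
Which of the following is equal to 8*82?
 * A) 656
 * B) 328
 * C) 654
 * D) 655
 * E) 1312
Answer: A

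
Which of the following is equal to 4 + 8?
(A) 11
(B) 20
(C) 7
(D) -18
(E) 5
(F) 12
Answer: F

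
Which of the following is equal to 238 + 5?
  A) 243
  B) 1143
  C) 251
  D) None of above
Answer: A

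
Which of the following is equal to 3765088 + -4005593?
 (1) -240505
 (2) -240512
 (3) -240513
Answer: 1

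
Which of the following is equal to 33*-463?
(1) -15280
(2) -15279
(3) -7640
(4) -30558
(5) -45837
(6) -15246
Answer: 2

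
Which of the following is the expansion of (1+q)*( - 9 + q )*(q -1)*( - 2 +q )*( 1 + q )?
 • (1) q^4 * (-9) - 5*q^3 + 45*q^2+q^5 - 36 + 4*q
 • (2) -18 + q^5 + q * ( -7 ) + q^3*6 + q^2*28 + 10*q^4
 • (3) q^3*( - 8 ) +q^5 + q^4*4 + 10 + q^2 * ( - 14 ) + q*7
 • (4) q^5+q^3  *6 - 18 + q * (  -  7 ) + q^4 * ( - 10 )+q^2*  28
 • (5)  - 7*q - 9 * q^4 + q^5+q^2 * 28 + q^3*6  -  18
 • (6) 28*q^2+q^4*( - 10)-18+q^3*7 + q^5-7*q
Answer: 4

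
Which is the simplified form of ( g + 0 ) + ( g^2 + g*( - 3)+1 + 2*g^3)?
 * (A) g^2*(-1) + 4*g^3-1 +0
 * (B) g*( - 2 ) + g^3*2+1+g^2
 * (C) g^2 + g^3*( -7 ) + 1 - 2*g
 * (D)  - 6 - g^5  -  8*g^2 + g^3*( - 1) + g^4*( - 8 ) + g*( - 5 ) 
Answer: B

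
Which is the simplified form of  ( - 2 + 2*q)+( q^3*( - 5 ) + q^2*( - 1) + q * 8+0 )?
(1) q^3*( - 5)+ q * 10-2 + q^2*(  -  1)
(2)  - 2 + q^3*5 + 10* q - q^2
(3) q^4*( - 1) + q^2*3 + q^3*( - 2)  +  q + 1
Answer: 1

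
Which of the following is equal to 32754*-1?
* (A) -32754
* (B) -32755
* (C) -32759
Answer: A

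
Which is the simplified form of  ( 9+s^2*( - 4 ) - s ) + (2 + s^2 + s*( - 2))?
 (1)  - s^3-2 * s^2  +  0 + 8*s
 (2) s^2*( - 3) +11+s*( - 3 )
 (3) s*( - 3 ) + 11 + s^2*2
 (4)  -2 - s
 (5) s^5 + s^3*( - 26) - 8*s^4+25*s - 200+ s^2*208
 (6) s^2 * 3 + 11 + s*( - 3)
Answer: 2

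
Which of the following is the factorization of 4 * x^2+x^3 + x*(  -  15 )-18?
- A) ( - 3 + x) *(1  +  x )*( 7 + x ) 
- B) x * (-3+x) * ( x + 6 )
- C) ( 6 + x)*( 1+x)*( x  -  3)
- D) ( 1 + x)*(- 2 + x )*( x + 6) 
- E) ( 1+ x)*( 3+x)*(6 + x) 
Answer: C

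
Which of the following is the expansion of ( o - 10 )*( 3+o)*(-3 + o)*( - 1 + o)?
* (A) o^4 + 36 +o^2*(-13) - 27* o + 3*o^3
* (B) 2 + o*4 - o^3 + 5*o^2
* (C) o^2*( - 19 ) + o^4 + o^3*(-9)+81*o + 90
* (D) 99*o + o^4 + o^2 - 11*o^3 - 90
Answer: D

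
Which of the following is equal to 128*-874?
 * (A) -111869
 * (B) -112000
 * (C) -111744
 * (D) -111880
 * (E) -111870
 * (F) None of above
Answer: F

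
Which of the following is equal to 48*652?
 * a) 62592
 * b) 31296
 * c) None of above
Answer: b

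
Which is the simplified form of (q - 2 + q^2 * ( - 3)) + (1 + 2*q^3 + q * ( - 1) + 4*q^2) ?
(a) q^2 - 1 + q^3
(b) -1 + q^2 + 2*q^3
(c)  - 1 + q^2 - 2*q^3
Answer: b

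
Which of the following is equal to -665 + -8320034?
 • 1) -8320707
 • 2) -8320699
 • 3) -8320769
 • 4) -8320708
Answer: 2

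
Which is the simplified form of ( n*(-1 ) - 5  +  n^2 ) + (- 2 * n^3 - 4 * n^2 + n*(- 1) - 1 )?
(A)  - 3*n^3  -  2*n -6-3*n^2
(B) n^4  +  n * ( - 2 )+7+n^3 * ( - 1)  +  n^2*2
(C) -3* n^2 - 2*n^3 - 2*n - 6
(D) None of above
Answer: C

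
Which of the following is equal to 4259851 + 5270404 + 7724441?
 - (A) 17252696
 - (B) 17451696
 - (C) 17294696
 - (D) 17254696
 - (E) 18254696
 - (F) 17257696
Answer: D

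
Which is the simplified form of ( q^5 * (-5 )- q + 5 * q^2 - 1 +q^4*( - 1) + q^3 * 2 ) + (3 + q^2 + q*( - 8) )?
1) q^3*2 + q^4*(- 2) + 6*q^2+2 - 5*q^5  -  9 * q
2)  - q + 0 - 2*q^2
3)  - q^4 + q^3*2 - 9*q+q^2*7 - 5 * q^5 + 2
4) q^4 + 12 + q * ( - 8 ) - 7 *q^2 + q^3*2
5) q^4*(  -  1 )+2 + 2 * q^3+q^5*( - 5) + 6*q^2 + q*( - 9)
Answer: 5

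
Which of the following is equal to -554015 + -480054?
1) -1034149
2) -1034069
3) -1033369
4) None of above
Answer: 2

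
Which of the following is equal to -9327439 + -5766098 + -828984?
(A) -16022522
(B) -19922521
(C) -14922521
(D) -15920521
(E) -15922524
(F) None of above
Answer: F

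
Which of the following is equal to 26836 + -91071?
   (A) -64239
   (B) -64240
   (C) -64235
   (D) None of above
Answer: C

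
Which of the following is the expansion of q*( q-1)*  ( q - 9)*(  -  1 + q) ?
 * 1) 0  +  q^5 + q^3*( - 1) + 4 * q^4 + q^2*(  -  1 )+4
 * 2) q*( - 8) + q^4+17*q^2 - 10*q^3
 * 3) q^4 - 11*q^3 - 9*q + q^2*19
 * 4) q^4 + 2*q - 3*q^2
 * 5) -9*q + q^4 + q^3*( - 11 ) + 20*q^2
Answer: 3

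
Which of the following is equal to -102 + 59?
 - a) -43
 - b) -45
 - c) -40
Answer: a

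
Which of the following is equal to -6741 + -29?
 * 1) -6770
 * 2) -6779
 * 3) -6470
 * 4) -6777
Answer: 1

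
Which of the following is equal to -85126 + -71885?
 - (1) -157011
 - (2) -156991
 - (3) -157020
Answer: 1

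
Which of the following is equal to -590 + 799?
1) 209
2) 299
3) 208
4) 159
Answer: 1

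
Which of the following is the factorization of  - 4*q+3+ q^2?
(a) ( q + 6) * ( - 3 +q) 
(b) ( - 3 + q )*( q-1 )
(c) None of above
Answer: b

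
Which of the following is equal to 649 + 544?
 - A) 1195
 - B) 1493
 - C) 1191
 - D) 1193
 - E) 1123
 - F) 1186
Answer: D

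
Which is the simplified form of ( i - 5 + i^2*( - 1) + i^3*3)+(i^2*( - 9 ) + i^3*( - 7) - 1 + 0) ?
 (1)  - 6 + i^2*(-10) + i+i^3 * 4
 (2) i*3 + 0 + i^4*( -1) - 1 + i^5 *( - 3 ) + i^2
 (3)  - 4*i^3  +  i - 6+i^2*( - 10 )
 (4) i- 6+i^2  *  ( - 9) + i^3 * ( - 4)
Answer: 3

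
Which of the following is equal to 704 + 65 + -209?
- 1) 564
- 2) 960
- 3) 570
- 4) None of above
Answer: 4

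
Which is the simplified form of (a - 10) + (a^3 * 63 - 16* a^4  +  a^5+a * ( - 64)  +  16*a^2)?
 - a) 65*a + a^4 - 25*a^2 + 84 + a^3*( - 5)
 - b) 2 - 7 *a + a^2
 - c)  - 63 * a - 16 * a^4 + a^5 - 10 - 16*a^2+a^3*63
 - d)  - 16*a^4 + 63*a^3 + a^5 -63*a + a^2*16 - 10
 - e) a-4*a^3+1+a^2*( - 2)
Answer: d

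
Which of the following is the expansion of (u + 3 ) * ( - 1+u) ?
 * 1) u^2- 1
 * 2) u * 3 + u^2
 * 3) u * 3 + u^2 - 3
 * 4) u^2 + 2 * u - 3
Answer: 4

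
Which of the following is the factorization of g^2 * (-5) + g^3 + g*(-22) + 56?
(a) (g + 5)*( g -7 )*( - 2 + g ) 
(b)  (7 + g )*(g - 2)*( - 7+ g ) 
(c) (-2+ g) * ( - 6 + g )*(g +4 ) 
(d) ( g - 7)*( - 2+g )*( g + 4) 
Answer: d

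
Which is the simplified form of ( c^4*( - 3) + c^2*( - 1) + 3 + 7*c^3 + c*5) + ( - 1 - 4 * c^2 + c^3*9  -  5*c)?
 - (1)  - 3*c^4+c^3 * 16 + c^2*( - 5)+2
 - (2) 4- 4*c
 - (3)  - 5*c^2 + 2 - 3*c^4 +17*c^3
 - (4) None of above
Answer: 1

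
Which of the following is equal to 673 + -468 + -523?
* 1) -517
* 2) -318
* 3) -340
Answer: 2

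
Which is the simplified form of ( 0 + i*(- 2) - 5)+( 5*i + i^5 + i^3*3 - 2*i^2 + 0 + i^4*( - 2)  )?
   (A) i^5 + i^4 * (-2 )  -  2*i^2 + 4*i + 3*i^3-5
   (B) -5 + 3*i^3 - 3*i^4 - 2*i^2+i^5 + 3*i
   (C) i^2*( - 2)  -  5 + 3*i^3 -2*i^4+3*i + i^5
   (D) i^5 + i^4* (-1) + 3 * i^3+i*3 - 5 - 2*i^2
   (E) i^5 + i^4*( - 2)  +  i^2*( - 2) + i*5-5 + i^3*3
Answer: C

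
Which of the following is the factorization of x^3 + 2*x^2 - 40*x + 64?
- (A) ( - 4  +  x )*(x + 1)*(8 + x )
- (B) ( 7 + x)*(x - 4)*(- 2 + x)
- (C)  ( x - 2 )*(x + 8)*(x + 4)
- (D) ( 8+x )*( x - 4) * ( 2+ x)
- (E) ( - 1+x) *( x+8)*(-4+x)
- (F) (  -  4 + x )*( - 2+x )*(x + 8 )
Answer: F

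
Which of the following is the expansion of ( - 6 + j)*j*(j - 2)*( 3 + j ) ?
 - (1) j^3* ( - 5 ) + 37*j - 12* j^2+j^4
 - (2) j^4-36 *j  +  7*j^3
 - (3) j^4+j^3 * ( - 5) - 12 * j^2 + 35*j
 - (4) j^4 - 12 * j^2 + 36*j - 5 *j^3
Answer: 4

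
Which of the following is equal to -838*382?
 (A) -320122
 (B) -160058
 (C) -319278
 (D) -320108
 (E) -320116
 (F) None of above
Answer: E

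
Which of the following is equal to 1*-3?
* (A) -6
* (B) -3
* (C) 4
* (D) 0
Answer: B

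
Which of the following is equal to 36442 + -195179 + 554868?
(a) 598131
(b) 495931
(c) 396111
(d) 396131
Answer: d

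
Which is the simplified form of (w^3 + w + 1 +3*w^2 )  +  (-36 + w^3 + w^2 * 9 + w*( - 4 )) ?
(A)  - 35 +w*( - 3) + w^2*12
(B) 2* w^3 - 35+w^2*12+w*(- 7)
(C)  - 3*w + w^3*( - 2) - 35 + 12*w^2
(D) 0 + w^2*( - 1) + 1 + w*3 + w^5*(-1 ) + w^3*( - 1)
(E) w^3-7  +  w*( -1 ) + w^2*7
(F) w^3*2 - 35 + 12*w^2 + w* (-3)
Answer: F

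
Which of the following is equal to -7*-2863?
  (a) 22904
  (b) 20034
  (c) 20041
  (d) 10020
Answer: c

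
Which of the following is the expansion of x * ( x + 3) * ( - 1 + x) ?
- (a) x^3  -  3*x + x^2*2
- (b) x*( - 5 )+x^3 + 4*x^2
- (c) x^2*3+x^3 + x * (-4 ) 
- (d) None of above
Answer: a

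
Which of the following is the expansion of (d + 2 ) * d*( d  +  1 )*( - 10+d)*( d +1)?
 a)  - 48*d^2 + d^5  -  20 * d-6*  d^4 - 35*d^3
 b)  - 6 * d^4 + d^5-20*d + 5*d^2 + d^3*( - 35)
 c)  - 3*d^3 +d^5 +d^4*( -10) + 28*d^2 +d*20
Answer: a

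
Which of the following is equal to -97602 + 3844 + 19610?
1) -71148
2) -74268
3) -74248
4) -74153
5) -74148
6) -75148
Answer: 5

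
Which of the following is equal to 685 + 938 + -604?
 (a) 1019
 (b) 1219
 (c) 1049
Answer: a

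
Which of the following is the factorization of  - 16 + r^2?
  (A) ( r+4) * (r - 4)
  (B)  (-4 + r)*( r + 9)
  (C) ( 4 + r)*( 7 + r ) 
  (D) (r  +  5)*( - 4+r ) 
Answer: A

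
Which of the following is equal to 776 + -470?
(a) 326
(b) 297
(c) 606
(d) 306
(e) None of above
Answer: d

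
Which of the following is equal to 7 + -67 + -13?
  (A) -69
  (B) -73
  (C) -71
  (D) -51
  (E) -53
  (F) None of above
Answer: B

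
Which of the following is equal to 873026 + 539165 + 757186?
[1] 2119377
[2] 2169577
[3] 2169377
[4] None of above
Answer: 3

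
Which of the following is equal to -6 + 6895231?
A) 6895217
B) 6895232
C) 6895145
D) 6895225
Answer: D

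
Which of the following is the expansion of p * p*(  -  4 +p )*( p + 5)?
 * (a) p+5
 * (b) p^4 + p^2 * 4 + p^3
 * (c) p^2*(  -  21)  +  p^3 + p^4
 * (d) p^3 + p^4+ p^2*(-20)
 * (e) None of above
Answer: d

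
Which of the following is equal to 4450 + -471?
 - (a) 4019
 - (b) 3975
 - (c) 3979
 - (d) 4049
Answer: c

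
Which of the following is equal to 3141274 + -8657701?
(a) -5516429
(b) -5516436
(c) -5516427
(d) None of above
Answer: c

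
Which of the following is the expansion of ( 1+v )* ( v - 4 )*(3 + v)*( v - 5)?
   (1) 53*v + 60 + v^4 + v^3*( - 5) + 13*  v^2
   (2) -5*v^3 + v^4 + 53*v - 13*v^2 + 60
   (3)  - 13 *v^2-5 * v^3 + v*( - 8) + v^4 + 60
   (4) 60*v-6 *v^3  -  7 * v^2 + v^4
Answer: 2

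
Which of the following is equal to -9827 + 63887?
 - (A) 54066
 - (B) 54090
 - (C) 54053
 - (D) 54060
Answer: D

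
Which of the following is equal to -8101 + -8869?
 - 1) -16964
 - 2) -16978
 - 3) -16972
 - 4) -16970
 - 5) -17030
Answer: 4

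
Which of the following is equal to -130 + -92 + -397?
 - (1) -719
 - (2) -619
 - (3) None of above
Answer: 2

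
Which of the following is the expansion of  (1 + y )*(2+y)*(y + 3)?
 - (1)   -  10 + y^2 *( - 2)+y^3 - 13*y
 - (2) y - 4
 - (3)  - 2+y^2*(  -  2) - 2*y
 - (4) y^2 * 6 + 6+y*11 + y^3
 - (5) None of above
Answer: 4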